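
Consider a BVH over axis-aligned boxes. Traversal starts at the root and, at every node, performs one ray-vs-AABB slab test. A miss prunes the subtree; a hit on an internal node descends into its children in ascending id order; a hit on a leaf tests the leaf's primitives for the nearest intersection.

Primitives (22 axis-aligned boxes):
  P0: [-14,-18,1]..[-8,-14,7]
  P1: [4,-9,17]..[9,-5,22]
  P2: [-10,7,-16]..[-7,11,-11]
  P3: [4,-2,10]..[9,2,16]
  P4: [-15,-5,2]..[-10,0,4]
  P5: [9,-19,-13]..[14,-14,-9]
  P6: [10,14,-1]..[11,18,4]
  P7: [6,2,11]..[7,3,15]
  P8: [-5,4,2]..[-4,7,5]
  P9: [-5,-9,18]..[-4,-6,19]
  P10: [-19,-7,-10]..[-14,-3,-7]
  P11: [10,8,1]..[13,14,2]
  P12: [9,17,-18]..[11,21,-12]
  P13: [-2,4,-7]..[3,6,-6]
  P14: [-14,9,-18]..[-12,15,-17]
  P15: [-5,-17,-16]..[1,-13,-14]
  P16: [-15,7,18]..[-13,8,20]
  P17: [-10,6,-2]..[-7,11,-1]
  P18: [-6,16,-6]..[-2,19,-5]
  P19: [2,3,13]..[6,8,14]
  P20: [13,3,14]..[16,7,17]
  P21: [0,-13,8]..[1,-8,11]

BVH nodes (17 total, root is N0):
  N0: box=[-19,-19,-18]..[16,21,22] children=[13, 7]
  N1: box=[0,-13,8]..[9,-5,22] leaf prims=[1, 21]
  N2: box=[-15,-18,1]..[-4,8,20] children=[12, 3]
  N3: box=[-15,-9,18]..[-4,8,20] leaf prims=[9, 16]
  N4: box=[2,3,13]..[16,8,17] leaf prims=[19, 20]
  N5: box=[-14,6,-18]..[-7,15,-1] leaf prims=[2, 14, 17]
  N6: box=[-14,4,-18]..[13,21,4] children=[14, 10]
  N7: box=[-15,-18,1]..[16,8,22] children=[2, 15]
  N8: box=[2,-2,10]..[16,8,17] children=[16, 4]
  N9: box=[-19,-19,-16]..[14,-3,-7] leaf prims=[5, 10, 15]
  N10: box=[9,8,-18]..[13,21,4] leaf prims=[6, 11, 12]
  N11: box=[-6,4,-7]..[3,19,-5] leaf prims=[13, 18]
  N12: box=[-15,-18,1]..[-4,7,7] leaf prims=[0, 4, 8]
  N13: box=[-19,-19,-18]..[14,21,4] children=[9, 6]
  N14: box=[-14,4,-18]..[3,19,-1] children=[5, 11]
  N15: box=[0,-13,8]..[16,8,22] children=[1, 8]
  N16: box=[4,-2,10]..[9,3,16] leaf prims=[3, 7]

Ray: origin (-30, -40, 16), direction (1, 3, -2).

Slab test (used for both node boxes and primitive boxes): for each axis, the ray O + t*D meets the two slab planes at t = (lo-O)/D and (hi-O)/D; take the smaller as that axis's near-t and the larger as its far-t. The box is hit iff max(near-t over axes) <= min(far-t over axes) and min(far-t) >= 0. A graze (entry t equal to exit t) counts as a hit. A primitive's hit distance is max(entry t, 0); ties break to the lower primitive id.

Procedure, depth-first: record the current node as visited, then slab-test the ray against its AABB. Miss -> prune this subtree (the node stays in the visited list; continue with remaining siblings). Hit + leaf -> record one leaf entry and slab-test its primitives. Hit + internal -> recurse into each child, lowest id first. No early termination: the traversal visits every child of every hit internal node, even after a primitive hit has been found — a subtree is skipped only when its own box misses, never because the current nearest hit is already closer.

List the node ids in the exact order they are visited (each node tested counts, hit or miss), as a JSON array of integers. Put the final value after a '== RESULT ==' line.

Trace the traversal:
N0 x:[11,46] y:[7,61/3] z:[-3,17] -> hit [11,17], descend [7, 13]
  N7 x:[15,46] y:[22/3,16] z:[-3,15/2] -> miss, prune
  N13 x:[11,44] y:[7,61/3] z:[6,17] -> hit [11,17], descend [6, 9]
    N6 x:[16,43] y:[44/3,61/3] z:[6,17] -> hit [16,17], descend [10, 14]
      N10 x:[39,43] y:[16,61/3] z:[6,17] -> miss, prune
      N14 x:[16,33] y:[44/3,59/3] z:[17/2,17] -> hit [16,17], descend [5, 11]
        N5 x:[16,23] y:[46/3,55/3] z:[17/2,17] -> hit [16,17] leaf, test {P2(miss), P14@t=33/2, P17(miss)}
        N11 x:[24,33] y:[44/3,59/3] z:[21/2,23/2] -> miss, prune
    N9 x:[11,44] y:[7,37/3] z:[23/2,16] -> hit [23/2,37/3] leaf, test {P5(miss), P10@t=23/2, P15(miss)}

order=[0, 7, 13, 6, 10, 14, 5, 11, 9]  |boxes|=9  |leaves|=2  hit=P10

== RESULT ==
[0, 7, 13, 6, 10, 14, 5, 11, 9]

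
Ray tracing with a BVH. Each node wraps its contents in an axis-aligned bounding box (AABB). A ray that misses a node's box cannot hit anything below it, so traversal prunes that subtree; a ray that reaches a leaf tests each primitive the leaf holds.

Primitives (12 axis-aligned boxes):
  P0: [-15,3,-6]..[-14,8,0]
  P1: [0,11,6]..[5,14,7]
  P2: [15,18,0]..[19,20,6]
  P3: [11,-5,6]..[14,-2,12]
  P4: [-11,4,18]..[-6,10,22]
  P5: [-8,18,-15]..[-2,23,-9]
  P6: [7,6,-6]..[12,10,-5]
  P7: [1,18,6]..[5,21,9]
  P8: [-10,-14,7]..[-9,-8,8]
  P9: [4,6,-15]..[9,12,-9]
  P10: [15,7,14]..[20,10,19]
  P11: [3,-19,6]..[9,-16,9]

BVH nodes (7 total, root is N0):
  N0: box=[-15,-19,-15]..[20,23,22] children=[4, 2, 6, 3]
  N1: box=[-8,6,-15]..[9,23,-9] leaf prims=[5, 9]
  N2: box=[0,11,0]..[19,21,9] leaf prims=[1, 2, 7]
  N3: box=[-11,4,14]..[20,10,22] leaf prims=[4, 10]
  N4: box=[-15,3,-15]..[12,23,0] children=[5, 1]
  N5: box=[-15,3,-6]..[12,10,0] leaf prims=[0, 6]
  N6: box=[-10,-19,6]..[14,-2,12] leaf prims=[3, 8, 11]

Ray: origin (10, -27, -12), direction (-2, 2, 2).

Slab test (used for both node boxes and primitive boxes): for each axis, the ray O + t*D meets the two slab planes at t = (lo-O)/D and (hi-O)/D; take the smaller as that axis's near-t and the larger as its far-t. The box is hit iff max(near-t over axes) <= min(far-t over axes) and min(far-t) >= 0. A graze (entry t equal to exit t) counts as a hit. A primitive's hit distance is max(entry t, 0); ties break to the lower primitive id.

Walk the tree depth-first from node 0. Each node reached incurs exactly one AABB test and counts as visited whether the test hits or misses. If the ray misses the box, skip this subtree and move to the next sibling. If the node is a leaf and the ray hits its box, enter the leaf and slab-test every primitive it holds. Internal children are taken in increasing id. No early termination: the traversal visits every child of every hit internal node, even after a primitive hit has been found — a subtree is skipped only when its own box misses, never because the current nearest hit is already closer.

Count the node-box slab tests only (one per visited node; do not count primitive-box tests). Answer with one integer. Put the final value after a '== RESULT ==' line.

Trace the traversal:
N0 x:[-5,25/2] y:[4,25] z:[-3/2,17] -> hit [4,25/2], descend [2, 3, 4, 6]
  N2 x:[-9/2,5] y:[19,24] z:[6,21/2] -> miss, prune
  N3 x:[-5,21/2] y:[31/2,37/2] z:[13,17] -> miss, prune
  N4 x:[-1,25/2] y:[15,25] z:[-3/2,6] -> miss, prune
  N6 x:[-2,10] y:[4,25/2] z:[9,12] -> hit [9,10] leaf, test {P3(miss), P8@t=19/2, P11(miss)}

Visited [0, 2, 3, 4, 6]. Tests: 5 box, 1 leaf. Nearest: P8.

== RESULT ==
5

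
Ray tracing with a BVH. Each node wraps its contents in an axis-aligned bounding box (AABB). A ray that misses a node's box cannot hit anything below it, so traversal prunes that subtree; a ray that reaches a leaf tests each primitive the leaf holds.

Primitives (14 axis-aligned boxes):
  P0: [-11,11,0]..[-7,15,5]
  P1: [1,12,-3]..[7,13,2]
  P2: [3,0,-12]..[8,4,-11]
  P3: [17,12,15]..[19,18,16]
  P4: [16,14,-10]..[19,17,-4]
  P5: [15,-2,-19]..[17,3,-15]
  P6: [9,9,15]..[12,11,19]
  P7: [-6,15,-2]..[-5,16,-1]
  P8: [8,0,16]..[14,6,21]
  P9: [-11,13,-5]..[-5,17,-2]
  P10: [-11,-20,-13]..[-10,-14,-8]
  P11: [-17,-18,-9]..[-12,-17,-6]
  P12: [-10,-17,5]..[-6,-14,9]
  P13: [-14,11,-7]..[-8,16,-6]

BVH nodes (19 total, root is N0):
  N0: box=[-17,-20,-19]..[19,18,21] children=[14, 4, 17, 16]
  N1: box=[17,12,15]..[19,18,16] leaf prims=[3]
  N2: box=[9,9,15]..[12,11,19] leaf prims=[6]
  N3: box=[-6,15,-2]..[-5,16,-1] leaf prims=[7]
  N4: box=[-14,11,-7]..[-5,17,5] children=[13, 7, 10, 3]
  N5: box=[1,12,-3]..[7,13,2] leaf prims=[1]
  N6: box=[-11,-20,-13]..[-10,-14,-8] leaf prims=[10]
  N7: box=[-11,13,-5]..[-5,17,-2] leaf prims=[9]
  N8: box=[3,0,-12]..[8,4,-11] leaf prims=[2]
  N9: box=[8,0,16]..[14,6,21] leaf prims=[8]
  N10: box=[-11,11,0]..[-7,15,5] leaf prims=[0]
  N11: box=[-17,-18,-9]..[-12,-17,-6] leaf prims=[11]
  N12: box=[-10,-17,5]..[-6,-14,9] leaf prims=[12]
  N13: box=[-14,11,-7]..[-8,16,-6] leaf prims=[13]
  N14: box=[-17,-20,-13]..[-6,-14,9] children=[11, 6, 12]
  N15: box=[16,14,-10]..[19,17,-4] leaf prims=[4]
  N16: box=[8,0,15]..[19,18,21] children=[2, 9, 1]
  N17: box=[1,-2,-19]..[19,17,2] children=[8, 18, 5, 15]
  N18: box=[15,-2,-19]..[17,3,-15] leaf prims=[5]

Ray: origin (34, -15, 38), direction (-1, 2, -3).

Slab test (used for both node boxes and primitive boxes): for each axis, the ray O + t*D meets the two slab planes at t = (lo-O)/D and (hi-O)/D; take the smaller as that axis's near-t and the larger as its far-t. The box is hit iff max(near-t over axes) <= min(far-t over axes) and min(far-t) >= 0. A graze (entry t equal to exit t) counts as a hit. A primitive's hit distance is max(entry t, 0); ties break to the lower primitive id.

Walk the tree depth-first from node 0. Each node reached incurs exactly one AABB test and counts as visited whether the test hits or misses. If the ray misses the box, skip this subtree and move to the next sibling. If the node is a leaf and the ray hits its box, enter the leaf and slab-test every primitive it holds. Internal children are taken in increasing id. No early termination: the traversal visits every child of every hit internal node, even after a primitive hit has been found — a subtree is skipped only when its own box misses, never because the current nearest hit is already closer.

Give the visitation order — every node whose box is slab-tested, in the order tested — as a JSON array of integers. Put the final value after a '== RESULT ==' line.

Trace the traversal:
N0 x:[15,51] y:[-5/2,33/2] z:[17/3,19] -> hit [15,33/2], descend [4, 14, 16, 17]
  N4 x:[39,48] y:[13,16] z:[11,15] -> miss, prune
  N14 x:[40,51] y:[-5/2,1/2] z:[29/3,17] -> miss, prune
  N16 x:[15,26] y:[15/2,33/2] z:[17/3,23/3] -> miss, prune
  N17 x:[15,33] y:[13/2,16] z:[12,19] -> hit [15,16], descend [5, 8, 15, 18]
    N5 x:[27,33] y:[27/2,14] z:[12,41/3] -> miss, prune
    N8 x:[26,31] y:[15/2,19/2] z:[49/3,50/3] -> miss, prune
    N15 x:[15,18] y:[29/2,16] z:[14,16] -> hit [15,16] leaf, test {P4@t=15}
    N18 x:[17,19] y:[13/2,9] z:[53/3,19] -> miss, prune

Summary -> nodes [0, 4, 14, 16, 17, 5, 8, 15, 18]; box-tests=9; leaf-entries=1; first=P4

== RESULT ==
[0, 4, 14, 16, 17, 5, 8, 15, 18]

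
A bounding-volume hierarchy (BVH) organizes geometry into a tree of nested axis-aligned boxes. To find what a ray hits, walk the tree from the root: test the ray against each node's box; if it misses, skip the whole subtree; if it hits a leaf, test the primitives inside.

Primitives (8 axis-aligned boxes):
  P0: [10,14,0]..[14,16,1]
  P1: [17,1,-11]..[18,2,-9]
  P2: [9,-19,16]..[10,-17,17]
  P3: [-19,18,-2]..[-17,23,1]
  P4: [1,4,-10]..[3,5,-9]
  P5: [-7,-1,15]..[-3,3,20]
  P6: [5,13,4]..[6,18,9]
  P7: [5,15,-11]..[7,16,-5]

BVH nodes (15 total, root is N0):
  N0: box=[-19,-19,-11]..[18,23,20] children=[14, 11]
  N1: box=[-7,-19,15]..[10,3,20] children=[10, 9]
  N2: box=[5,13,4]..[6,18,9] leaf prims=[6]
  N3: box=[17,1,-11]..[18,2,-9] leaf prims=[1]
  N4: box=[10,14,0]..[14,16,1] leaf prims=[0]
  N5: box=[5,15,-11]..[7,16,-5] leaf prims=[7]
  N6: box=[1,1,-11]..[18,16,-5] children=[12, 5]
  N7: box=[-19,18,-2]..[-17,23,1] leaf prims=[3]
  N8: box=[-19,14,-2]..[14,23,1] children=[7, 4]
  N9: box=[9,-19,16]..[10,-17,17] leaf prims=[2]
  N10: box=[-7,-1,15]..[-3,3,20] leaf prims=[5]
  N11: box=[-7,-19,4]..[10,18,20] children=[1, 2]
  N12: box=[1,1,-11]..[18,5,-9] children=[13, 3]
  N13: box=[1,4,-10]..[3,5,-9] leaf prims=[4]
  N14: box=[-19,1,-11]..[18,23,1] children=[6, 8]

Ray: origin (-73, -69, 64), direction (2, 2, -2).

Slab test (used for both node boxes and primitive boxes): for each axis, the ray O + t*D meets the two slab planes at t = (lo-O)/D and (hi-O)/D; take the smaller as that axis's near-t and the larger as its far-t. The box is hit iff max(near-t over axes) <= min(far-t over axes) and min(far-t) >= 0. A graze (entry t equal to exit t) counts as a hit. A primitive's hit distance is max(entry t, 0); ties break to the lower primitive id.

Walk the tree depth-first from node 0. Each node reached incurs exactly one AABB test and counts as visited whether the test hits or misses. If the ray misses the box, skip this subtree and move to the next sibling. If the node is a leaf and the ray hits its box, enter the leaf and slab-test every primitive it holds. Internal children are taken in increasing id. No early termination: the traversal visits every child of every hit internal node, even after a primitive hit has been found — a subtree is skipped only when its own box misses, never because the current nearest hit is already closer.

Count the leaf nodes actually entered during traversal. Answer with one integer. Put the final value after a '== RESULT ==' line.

Walk:
N0 x:[27,91/2] y:[25,46] z:[22,75/2] -> hit [27,75/2], descend [11, 14]
  N11 x:[33,83/2] y:[25,87/2] z:[22,30] -> miss, prune
  N14 x:[27,91/2] y:[35,46] z:[63/2,75/2] -> hit [35,75/2], descend [6, 8]
    N6 x:[37,91/2] y:[35,85/2] z:[69/2,75/2] -> hit [37,75/2], descend [5, 12]
      N5 x:[39,40] y:[42,85/2] z:[69/2,75/2] -> miss, prune
      N12 x:[37,91/2] y:[35,37] z:[73/2,75/2] -> hit [37,37], descend [3, 13]
        N3 x:[45,91/2] y:[35,71/2] z:[73/2,75/2] -> miss, prune
        N13 x:[37,38] y:[73/2,37] z:[73/2,37] -> hit [37,37] leaf, test {P4@t=37}
    N8 x:[27,87/2] y:[83/2,46] z:[63/2,33] -> miss, prune

9 AABB tests over nodes [0, 11, 14, 6, 5, 12, 3, 13, 8]; 1 leaf entered; closest P4.

== RESULT ==
1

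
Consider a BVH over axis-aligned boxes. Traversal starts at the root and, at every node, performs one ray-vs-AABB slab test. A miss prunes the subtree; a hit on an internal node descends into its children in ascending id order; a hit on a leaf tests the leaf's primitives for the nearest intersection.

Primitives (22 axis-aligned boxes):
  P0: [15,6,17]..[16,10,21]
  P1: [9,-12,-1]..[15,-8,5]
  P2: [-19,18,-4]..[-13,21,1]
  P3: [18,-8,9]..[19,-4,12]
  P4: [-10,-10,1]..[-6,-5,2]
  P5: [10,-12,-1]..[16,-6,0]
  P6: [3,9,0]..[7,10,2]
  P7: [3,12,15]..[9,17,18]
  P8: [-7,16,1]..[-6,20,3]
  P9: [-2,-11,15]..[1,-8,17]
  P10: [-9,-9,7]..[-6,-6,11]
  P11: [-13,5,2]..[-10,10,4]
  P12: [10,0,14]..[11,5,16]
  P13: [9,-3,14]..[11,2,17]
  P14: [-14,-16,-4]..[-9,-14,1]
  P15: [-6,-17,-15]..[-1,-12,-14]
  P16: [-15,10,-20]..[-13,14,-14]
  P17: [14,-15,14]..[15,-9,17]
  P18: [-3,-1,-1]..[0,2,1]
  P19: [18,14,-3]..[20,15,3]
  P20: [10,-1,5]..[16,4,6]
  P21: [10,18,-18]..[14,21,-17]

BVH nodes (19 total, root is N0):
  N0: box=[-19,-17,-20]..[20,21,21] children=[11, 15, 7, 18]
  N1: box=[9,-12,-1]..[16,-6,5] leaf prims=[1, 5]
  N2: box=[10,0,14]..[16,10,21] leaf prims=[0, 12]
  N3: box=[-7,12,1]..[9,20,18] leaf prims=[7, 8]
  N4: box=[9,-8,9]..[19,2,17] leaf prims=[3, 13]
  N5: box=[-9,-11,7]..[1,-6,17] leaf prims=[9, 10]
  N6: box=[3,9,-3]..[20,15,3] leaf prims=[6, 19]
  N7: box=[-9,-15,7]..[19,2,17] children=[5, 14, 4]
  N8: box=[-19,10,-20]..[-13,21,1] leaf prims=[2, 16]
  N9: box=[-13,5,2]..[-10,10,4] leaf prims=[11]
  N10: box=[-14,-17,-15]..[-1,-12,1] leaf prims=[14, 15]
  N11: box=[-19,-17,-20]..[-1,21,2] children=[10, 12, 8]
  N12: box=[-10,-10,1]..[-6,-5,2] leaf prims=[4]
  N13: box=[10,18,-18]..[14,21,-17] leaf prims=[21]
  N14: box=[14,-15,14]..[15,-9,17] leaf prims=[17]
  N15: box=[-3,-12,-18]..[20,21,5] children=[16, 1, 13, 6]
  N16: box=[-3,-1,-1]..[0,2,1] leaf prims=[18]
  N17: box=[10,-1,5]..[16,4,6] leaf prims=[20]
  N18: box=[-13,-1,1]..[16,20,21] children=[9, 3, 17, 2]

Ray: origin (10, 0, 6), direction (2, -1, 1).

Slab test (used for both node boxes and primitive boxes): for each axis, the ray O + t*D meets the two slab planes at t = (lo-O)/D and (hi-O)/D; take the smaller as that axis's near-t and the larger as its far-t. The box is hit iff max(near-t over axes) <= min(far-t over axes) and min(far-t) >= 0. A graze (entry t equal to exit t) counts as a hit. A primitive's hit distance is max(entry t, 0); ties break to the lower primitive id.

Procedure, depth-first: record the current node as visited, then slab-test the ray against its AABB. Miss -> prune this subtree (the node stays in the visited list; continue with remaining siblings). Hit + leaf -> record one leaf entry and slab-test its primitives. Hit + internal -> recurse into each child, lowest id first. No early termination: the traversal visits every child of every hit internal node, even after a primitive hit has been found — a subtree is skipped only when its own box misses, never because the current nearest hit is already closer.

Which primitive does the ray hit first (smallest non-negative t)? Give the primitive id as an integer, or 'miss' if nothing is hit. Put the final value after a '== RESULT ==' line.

Traverse from the root:
N0 x:[-29/2,5] y:[-21,17] z:[-26,15] -> hit [-29/2,5], descend [7, 11, 15, 18]
  N7 x:[-19/2,9/2] y:[-2,15] z:[1,11] -> hit [1,9/2], descend [4, 5, 14]
    N4 x:[-1/2,9/2] y:[-2,8] z:[3,11] -> hit [3,9/2] leaf, test {P3@t=4, P13(miss)}
    N5 x:[-19/2,-9/2] y:[6,11] z:[1,11] -> miss, prune
    N14 x:[2,5/2] y:[9,15] z:[8,11] -> miss, prune
  N11 x:[-29/2,-11/2] y:[-21,17] z:[-26,-4] -> miss, prune
  N15 x:[-13/2,5] y:[-21,12] z:[-24,-1] -> miss, prune
  N18 x:[-23/2,3] y:[-20,1] z:[-5,15] -> hit [-5,1], descend [2, 3, 9, 17]
    N2 x:[0,3] y:[-10,0] z:[8,15] -> miss, prune
    N3 x:[-17/2,-1/2] y:[-20,-12] z:[-5,12] -> miss, prune
    N9 x:[-23/2,-10] y:[-10,-5] z:[-4,-2] -> miss, prune
    N17 x:[0,3] y:[-4,1] z:[-1,0] -> hit [0,0] leaf, test {P20@t=0}

12 AABB tests over nodes [0, 7, 4, 5, 14, 11, 15, 18, 2, 3, 9, 17]; 2 leaves entered; closest P20.

== RESULT ==
20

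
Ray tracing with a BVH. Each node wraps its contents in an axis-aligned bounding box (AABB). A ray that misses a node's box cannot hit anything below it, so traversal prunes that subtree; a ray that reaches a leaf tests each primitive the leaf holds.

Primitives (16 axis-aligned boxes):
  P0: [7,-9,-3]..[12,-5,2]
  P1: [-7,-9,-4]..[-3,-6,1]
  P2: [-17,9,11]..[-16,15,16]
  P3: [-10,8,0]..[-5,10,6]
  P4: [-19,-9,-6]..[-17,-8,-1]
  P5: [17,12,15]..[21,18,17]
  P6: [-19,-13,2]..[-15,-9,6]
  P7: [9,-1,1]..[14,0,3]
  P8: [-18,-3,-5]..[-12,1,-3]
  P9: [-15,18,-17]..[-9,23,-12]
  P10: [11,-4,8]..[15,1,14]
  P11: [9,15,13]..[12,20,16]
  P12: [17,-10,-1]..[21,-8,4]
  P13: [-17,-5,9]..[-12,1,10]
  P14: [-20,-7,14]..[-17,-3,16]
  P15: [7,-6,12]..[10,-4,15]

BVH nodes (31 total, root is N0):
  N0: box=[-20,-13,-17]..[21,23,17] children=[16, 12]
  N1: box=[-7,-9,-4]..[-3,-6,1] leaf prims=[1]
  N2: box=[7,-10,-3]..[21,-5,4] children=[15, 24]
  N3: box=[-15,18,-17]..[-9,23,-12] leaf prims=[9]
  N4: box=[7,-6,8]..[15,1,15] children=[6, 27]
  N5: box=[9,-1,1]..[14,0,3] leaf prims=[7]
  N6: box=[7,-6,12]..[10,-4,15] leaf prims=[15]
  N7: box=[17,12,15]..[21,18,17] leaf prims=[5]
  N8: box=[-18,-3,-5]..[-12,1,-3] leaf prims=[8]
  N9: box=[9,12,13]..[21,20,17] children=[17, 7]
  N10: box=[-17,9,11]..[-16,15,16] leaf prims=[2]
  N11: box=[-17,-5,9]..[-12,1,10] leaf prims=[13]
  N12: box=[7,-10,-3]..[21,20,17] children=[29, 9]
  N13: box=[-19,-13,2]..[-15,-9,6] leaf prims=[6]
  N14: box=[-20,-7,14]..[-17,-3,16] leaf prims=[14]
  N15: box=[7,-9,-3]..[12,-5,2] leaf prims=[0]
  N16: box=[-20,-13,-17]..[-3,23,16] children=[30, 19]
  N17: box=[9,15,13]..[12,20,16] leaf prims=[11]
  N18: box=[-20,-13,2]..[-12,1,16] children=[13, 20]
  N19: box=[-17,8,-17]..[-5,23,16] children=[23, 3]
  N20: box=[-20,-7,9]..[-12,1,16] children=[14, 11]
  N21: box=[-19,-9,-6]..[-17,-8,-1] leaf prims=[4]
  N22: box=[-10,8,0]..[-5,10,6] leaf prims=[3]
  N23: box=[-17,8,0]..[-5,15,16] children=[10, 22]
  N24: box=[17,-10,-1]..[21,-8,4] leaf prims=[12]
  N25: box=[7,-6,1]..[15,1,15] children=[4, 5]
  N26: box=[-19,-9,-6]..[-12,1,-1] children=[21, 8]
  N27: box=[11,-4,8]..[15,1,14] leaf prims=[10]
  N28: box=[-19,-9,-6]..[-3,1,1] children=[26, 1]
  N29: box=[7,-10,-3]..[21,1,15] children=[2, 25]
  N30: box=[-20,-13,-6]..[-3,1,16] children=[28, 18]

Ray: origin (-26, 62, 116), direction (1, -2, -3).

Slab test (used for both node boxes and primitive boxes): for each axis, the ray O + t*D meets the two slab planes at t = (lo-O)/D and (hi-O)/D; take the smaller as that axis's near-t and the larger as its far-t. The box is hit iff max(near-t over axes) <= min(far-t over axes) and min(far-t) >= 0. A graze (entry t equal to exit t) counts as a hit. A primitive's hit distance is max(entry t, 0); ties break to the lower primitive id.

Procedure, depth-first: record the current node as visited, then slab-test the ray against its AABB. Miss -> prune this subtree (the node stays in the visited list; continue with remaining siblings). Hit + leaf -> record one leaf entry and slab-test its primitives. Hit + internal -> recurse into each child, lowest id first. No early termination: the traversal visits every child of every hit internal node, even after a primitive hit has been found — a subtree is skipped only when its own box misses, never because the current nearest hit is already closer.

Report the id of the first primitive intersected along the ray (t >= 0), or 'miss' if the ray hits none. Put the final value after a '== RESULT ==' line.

Trace the traversal:
N0 x:[6,47] y:[39/2,75/2] z:[33,133/3] -> hit [33,75/2], descend [12, 16]
  N12 x:[33,47] y:[21,36] z:[33,119/3] -> hit [33,36], descend [9, 29]
    N9 x:[35,47] y:[21,25] z:[33,103/3] -> miss, prune
    N29 x:[33,47] y:[61/2,36] z:[101/3,119/3] -> hit [101/3,36], descend [2, 25]
      N2 x:[33,47] y:[67/2,36] z:[112/3,119/3] -> miss, prune
      N25 x:[33,41] y:[61/2,34] z:[101/3,115/3] -> hit [101/3,34], descend [4, 5]
        N4 x:[33,41] y:[61/2,34] z:[101/3,36] -> hit [101/3,34], descend [6, 27]
          N6 x:[33,36] y:[33,34] z:[101/3,104/3] -> hit [101/3,34] leaf, test {P15@t=101/3}
          N27 x:[37,41] y:[61/2,33] z:[34,36] -> miss, prune
        N5 x:[35,40] y:[31,63/2] z:[113/3,115/3] -> miss, prune
  N16 x:[6,23] y:[39/2,75/2] z:[100/3,133/3] -> miss, prune

11 AABB tests over nodes [0, 12, 9, 29, 2, 25, 4, 6, 27, 5, 16]; 1 leaf entered; closest P15.

== RESULT ==
15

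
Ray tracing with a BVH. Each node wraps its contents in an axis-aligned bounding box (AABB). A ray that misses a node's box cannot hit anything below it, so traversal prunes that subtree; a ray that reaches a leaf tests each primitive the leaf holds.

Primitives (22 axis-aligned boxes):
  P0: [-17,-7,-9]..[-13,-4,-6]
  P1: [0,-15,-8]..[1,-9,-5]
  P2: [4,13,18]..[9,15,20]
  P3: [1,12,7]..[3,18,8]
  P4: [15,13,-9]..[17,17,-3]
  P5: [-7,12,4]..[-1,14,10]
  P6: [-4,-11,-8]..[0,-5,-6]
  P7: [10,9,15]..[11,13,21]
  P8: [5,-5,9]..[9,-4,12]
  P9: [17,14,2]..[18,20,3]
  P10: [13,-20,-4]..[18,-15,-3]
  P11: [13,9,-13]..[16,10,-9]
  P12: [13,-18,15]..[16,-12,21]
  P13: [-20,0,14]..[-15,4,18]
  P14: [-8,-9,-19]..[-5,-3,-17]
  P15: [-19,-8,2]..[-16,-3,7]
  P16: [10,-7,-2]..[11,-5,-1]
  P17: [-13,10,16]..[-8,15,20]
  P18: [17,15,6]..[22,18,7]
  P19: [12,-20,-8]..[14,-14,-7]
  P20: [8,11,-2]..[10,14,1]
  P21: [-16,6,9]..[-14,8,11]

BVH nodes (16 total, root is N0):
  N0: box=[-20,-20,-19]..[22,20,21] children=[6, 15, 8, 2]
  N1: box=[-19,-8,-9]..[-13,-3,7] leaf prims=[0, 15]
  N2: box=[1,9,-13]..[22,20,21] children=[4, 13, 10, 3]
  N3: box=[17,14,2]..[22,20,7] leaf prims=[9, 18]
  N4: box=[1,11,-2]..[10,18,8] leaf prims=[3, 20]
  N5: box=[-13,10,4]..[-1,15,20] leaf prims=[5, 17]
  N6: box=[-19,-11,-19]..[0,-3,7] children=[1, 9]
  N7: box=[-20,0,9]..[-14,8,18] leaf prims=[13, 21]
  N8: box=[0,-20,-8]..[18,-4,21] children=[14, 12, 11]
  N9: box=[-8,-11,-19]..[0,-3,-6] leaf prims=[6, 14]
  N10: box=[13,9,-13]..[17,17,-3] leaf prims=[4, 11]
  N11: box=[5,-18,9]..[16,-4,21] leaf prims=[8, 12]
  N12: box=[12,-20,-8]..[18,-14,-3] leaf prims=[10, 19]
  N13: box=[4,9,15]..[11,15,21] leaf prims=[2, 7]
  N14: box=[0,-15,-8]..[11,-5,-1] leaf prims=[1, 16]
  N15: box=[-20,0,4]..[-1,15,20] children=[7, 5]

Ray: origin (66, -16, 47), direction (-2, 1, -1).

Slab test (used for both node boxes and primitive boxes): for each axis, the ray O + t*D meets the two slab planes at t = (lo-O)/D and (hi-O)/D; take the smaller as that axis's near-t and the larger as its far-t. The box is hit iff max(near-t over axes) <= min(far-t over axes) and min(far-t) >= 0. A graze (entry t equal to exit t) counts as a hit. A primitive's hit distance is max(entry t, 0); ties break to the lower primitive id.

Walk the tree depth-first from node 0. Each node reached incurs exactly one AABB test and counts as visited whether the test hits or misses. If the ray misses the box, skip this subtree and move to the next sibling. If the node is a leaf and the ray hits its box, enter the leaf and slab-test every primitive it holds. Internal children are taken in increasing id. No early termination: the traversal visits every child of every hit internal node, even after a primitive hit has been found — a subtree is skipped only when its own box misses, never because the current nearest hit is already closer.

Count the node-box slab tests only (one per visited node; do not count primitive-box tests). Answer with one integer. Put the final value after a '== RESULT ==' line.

Walk:
N0 x:[22,43] y:[-4,36] z:[26,66] -> hit [26,36], descend [2, 6, 8, 15]
  N2 x:[22,65/2] y:[25,36] z:[26,60] -> hit [26,65/2], descend [3, 4, 10, 13]
    N3 x:[22,49/2] y:[30,36] z:[40,45] -> miss, prune
    N4 x:[28,65/2] y:[27,34] z:[39,49] -> miss, prune
    N10 x:[49/2,53/2] y:[25,33] z:[50,60] -> miss, prune
    N13 x:[55/2,31] y:[25,31] z:[26,32] -> hit [55/2,31] leaf, test {P2@t=29, P7@t=55/2}
  N6 x:[33,85/2] y:[5,13] z:[40,66] -> miss, prune
  N8 x:[24,33] y:[-4,12] z:[26,55] -> miss, prune
  N15 x:[67/2,43] y:[16,31] z:[27,43] -> miss, prune

Visited [0, 2, 3, 4, 10, 13, 6, 8, 15]. Tests: 9 box, 1 leaf. Nearest: P7.

== RESULT ==
9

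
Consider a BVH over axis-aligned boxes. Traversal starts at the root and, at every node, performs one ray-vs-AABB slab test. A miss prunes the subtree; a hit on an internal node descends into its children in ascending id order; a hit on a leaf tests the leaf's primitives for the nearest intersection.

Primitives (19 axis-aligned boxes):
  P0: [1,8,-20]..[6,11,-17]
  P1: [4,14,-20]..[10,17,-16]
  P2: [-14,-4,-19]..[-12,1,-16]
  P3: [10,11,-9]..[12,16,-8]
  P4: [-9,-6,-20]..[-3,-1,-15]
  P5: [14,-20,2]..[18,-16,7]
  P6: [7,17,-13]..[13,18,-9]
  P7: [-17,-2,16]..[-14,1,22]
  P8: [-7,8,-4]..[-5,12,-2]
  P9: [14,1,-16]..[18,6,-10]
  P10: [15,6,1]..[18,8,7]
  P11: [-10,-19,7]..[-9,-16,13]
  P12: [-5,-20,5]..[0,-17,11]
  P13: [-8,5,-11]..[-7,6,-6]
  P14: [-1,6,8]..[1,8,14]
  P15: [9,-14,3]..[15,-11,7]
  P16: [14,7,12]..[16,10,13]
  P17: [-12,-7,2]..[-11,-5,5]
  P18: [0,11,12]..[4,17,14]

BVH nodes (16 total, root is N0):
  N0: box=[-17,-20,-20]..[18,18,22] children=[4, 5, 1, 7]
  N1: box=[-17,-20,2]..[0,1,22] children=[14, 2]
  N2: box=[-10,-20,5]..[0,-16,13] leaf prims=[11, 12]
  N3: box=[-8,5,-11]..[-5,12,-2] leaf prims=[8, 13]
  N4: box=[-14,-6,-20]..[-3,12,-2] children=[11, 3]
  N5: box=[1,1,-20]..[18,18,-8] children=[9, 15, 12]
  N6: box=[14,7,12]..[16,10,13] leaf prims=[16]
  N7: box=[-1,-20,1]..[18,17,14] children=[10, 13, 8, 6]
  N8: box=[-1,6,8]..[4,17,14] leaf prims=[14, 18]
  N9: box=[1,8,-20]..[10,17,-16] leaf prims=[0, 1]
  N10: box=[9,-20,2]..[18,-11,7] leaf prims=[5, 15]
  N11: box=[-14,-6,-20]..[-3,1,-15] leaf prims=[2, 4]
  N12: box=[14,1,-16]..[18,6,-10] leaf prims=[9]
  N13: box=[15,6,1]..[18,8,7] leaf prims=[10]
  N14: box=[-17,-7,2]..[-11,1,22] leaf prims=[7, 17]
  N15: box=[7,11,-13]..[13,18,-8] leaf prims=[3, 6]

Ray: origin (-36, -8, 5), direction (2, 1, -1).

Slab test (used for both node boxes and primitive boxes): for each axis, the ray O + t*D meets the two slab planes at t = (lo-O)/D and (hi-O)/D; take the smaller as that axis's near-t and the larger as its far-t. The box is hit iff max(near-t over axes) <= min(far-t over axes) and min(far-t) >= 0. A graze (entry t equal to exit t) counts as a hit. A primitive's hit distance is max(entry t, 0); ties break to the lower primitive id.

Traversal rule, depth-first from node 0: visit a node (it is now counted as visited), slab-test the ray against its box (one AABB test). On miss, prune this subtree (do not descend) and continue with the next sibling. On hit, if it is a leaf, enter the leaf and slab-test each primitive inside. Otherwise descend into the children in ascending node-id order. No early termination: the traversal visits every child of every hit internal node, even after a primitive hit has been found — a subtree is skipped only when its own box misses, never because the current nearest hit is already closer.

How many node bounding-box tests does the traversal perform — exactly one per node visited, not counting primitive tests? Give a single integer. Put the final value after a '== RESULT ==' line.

Traverse from the root:
N0 x:[19/2,27] y:[-12,26] z:[-17,25] -> hit [19/2,25], descend [1, 4, 5, 7]
  N1 x:[19/2,18] y:[-12,9] z:[-17,3] -> miss, prune
  N4 x:[11,33/2] y:[2,20] z:[7,25] -> hit [11,33/2], descend [3, 11]
    N3 x:[14,31/2] y:[13,20] z:[7,16] -> hit [14,31/2] leaf, test {P8(miss), P13@t=14}
    N11 x:[11,33/2] y:[2,9] z:[20,25] -> miss, prune
  N5 x:[37/2,27] y:[9,26] z:[13,25] -> hit [37/2,25], descend [9, 12, 15]
    N9 x:[37/2,23] y:[16,25] z:[21,25] -> hit [21,23] leaf, test {P0(miss), P1@t=22}
    N12 x:[25,27] y:[9,14] z:[15,21] -> miss, prune
    N15 x:[43/2,49/2] y:[19,26] z:[13,18] -> miss, prune
  N7 x:[35/2,27] y:[-12,25] z:[-9,4] -> miss, prune

10 AABB tests over nodes [0, 1, 4, 3, 11, 5, 9, 12, 15, 7]; 2 leaves entered; closest P13.

== RESULT ==
10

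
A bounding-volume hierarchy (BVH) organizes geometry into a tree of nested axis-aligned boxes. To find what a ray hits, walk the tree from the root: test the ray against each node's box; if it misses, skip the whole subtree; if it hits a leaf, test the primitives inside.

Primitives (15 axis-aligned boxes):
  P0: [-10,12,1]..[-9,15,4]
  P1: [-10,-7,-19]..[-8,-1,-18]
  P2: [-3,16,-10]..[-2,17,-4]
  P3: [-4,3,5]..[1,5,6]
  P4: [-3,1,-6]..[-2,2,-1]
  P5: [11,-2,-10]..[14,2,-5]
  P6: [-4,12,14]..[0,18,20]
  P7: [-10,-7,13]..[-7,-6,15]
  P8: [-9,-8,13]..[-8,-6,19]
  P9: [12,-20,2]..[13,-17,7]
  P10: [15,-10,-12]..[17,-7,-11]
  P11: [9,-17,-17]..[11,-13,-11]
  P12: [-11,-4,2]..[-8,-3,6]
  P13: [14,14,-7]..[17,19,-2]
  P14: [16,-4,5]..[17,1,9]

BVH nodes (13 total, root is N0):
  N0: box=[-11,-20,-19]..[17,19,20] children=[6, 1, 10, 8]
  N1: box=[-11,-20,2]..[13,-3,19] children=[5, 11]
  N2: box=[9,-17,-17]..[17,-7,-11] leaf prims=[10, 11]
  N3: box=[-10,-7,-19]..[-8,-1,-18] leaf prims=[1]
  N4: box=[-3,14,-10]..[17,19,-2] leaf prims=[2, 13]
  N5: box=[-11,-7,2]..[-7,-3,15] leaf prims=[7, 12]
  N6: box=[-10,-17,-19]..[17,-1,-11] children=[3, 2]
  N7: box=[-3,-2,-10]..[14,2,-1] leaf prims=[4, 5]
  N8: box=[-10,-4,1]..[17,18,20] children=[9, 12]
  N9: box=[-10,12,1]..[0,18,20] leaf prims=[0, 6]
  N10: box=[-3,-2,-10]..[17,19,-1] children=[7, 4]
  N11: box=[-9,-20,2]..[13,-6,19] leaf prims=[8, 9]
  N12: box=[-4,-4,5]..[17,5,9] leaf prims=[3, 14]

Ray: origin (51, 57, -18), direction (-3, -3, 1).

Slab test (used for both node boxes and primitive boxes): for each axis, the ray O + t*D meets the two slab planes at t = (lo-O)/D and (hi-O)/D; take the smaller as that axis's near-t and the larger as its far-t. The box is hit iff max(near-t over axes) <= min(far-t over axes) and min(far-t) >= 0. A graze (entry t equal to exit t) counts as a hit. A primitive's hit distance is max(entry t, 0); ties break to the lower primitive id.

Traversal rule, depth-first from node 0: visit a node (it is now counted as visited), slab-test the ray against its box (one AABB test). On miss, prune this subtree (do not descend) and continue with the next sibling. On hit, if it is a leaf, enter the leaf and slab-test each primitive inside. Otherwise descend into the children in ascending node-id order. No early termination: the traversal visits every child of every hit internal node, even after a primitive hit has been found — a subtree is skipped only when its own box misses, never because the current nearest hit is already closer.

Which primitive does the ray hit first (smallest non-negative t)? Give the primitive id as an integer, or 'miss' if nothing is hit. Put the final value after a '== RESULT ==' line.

Traverse from the root:
N0 x:[34/3,62/3] y:[38/3,77/3] z:[-1,38] -> hit [38/3,62/3], descend [1, 6, 8, 10]
  N1 x:[38/3,62/3] y:[20,77/3] z:[20,37] -> hit [20,62/3], descend [5, 11]
    N5 x:[58/3,62/3] y:[20,64/3] z:[20,33] -> hit [20,62/3] leaf, test {P7(miss), P12@t=20}
    N11 x:[38/3,20] y:[21,77/3] z:[20,37] -> miss, prune
  N6 x:[34/3,61/3] y:[58/3,74/3] z:[-1,7] -> miss, prune
  N8 x:[34/3,61/3] y:[13,61/3] z:[19,38] -> hit [19,61/3], descend [9, 12]
    N9 x:[17,61/3] y:[13,15] z:[19,38] -> miss, prune
    N12 x:[34/3,55/3] y:[52/3,61/3] z:[23,27] -> miss, prune
  N10 x:[34/3,18] y:[38/3,59/3] z:[8,17] -> hit [38/3,17], descend [4, 7]
    N4 x:[34/3,18] y:[38/3,43/3] z:[8,16] -> hit [38/3,43/3] leaf, test {P2(miss), P13(miss)}
    N7 x:[37/3,18] y:[55/3,59/3] z:[8,17] -> miss, prune

Visited [0, 1, 5, 11, 6, 8, 9, 12, 10, 4, 7]. Tests: 11 box, 2 leaf. Nearest: P12.

== RESULT ==
12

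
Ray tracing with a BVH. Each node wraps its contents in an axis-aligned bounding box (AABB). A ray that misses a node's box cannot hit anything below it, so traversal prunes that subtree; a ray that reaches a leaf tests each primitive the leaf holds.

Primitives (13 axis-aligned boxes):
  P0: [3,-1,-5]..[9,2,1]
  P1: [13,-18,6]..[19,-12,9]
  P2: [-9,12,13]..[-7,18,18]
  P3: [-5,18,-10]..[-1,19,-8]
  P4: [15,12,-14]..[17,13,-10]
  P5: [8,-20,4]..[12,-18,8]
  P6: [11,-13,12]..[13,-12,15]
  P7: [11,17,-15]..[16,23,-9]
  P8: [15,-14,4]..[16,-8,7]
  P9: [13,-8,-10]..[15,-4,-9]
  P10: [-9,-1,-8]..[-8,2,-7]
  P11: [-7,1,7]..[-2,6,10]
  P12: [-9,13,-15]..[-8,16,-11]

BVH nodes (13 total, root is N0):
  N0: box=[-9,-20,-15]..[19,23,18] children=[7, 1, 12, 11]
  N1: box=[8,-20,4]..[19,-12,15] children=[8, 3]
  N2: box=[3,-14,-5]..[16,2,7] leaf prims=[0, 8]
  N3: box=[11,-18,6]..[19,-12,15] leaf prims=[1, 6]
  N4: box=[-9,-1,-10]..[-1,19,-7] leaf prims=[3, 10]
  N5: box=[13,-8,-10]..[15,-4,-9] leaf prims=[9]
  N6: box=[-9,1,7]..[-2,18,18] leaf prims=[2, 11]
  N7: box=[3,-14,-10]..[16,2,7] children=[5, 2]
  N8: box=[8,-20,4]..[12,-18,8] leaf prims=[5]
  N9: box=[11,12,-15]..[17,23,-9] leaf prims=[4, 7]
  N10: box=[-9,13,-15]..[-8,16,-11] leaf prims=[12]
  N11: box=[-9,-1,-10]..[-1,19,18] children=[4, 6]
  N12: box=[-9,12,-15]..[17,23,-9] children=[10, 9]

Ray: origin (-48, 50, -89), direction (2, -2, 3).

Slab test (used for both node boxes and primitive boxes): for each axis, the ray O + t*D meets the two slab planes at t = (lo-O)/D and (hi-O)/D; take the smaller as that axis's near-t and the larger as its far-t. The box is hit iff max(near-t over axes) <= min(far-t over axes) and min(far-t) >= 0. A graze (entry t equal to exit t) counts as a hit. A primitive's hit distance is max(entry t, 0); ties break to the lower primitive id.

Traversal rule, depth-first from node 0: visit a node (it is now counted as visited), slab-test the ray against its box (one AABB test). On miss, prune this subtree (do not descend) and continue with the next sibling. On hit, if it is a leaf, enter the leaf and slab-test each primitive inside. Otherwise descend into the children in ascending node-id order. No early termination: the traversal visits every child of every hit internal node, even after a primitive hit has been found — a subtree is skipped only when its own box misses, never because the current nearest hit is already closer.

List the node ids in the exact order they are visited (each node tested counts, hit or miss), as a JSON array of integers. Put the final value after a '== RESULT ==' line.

Traverse from the root:
N0 x:[39/2,67/2] y:[27/2,35] z:[74/3,107/3] -> hit [74/3,67/2], descend [1, 7, 11, 12]
  N1 x:[28,67/2] y:[31,35] z:[31,104/3] -> hit [31,67/2], descend [3, 8]
    N3 x:[59/2,67/2] y:[31,34] z:[95/3,104/3] -> hit [95/3,67/2] leaf, test {P1@t=95/3, P6(miss)}
    N8 x:[28,30] y:[34,35] z:[31,97/3] -> miss, prune
  N7 x:[51/2,32] y:[24,32] z:[79/3,32] -> hit [79/3,32], descend [2, 5]
    N2 x:[51/2,32] y:[24,32] z:[28,32] -> hit [28,32] leaf, test {P0(miss), P8@t=63/2}
    N5 x:[61/2,63/2] y:[27,29] z:[79/3,80/3] -> miss, prune
  N11 x:[39/2,47/2] y:[31/2,51/2] z:[79/3,107/3] -> miss, prune
  N12 x:[39/2,65/2] y:[27/2,19] z:[74/3,80/3] -> miss, prune

Visited [0, 1, 3, 8, 7, 2, 5, 11, 12]. Tests: 9 box, 2 leaf. Nearest: P8.

== RESULT ==
[0, 1, 3, 8, 7, 2, 5, 11, 12]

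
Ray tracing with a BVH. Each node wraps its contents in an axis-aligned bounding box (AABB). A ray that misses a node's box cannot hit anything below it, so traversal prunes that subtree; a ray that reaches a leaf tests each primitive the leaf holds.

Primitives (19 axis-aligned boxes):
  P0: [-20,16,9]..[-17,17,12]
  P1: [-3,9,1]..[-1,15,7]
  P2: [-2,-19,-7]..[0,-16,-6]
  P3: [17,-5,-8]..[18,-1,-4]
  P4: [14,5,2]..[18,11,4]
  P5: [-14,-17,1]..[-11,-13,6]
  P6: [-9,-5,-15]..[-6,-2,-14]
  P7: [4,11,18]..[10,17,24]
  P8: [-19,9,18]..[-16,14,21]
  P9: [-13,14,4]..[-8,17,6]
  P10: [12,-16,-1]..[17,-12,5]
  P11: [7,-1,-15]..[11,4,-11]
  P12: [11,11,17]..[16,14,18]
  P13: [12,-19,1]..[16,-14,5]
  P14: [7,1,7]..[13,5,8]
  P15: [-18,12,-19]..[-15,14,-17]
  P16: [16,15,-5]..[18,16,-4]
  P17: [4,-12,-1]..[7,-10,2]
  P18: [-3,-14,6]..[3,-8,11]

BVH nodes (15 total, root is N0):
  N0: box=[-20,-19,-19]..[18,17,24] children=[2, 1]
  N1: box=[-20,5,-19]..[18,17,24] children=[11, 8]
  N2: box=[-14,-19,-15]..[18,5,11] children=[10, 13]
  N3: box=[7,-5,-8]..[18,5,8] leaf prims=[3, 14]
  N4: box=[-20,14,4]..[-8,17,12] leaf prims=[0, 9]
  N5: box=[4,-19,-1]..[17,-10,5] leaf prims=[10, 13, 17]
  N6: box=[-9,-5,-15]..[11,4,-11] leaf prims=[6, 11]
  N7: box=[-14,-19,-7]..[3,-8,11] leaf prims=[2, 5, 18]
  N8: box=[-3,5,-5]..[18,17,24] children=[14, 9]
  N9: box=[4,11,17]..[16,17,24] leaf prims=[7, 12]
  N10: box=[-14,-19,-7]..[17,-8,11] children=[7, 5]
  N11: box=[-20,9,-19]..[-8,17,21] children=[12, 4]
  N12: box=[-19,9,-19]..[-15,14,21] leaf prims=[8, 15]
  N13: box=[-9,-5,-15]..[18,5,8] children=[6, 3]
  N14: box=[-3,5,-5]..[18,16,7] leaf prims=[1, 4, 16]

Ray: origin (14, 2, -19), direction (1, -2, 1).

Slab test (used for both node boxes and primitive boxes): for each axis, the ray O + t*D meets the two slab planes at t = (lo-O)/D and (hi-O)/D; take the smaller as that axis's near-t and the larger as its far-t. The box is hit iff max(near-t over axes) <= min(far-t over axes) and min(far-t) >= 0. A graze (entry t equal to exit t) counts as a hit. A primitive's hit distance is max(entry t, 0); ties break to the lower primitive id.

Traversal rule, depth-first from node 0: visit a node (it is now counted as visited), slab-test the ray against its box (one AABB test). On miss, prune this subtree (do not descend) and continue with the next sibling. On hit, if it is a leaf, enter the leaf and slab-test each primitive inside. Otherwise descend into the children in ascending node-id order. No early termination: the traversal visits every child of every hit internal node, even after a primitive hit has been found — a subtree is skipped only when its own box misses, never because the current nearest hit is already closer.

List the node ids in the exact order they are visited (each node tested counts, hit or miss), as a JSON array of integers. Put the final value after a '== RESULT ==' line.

Walk:
N0 x:[-34,4] y:[-15/2,21/2] z:[0,43] -> hit [0,4], descend [1, 2]
  N1 x:[-34,4] y:[-15/2,-3/2] z:[0,43] -> miss, prune
  N2 x:[-28,4] y:[-3/2,21/2] z:[4,30] -> hit [4,4], descend [10, 13]
    N10 x:[-28,3] y:[5,21/2] z:[12,30] -> miss, prune
    N13 x:[-23,4] y:[-3/2,7/2] z:[4,27] -> miss, prune

5 AABB tests over nodes [0, 1, 2, 10, 13]; 0 leaves entered; closest miss.

== RESULT ==
[0, 1, 2, 10, 13]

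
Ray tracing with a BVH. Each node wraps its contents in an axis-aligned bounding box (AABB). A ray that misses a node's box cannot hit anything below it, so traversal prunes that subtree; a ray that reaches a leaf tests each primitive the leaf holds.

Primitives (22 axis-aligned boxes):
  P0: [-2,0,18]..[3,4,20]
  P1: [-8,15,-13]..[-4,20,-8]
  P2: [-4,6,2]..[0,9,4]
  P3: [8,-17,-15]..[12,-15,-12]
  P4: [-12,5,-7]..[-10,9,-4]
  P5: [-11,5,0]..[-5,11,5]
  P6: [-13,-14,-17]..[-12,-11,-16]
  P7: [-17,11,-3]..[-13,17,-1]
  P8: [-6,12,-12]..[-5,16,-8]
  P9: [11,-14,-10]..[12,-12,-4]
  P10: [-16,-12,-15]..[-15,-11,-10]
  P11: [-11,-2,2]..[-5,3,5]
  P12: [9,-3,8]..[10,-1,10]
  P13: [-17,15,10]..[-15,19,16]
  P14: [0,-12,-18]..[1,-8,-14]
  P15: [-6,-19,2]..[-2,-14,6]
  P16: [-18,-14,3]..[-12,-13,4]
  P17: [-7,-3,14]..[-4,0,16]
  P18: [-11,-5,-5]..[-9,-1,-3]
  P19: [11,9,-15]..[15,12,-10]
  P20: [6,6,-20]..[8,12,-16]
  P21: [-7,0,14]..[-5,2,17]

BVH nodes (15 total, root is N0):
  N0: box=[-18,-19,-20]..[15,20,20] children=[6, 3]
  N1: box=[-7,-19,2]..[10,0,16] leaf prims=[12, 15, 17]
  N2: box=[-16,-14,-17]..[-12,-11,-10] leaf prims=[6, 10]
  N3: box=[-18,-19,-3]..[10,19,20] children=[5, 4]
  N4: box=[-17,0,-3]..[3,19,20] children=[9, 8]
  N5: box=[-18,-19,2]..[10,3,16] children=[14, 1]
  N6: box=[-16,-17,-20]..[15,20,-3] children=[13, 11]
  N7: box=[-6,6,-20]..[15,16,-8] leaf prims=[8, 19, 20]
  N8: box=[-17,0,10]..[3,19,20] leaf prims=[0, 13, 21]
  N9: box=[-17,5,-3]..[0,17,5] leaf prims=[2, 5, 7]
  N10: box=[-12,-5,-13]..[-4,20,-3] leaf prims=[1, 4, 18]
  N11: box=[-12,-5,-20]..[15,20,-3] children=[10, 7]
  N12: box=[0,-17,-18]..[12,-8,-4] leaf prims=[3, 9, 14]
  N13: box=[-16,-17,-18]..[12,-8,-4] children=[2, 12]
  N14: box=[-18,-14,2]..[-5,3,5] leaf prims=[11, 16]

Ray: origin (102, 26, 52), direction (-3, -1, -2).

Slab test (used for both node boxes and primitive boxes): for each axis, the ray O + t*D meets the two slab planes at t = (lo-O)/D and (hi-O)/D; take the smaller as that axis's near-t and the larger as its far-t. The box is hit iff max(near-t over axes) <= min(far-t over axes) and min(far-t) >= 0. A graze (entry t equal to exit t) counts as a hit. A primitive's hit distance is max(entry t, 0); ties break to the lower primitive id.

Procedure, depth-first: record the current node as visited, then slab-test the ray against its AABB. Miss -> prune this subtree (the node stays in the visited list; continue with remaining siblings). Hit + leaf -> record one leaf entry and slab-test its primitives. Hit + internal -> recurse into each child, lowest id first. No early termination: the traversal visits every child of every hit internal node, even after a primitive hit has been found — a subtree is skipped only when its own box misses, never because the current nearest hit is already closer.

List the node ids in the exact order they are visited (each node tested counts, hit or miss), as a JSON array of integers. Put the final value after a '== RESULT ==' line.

Walk:
N0 x:[29,40] y:[6,45] z:[16,36] -> hit [29,36], descend [3, 6]
  N3 x:[92/3,40] y:[7,45] z:[16,55/2] -> miss, prune
  N6 x:[29,118/3] y:[6,43] z:[55/2,36] -> hit [29,36], descend [11, 13]
    N11 x:[29,38] y:[6,31] z:[55/2,36] -> hit [29,31], descend [7, 10]
      N7 x:[29,36] y:[10,20] z:[30,36] -> miss, prune
      N10 x:[106/3,38] y:[6,31] z:[55/2,65/2] -> miss, prune
    N13 x:[30,118/3] y:[34,43] z:[28,35] -> hit [34,35], descend [2, 12]
      N2 x:[38,118/3] y:[37,40] z:[31,69/2] -> miss, prune
      N12 x:[30,34] y:[34,43] z:[28,35] -> hit [34,34] leaf, test {P3(miss), P9(miss), P14@t=34}

9 AABB tests over nodes [0, 3, 6, 11, 7, 10, 13, 2, 12]; 1 leaf entered; closest P14.

== RESULT ==
[0, 3, 6, 11, 7, 10, 13, 2, 12]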